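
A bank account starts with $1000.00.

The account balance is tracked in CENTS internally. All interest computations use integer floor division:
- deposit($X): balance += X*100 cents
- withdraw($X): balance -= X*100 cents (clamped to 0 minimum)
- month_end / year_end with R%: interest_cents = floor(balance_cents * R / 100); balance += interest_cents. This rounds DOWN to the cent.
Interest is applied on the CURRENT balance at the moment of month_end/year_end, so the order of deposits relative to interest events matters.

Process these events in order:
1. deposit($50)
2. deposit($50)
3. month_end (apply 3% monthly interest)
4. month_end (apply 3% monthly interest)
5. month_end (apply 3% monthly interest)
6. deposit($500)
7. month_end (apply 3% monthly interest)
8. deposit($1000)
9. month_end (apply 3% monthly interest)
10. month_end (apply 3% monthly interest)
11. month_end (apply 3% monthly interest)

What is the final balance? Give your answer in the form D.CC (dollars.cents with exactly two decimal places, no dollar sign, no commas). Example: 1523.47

Answer: 3008.31

Derivation:
After 1 (deposit($50)): balance=$1050.00 total_interest=$0.00
After 2 (deposit($50)): balance=$1100.00 total_interest=$0.00
After 3 (month_end (apply 3% monthly interest)): balance=$1133.00 total_interest=$33.00
After 4 (month_end (apply 3% monthly interest)): balance=$1166.99 total_interest=$66.99
After 5 (month_end (apply 3% monthly interest)): balance=$1201.99 total_interest=$101.99
After 6 (deposit($500)): balance=$1701.99 total_interest=$101.99
After 7 (month_end (apply 3% monthly interest)): balance=$1753.04 total_interest=$153.04
After 8 (deposit($1000)): balance=$2753.04 total_interest=$153.04
After 9 (month_end (apply 3% monthly interest)): balance=$2835.63 total_interest=$235.63
After 10 (month_end (apply 3% monthly interest)): balance=$2920.69 total_interest=$320.69
After 11 (month_end (apply 3% monthly interest)): balance=$3008.31 total_interest=$408.31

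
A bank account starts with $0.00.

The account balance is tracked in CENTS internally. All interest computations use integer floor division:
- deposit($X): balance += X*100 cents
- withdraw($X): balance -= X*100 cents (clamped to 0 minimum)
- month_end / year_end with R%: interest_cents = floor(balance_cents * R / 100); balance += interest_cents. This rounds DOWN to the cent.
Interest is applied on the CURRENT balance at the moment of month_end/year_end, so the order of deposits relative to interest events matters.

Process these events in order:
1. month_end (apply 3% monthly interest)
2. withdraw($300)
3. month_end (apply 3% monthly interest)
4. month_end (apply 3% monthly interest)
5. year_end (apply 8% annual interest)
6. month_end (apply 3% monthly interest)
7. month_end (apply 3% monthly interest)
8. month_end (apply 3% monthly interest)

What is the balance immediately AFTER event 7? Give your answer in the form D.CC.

Answer: 0.00

Derivation:
After 1 (month_end (apply 3% monthly interest)): balance=$0.00 total_interest=$0.00
After 2 (withdraw($300)): balance=$0.00 total_interest=$0.00
After 3 (month_end (apply 3% monthly interest)): balance=$0.00 total_interest=$0.00
After 4 (month_end (apply 3% monthly interest)): balance=$0.00 total_interest=$0.00
After 5 (year_end (apply 8% annual interest)): balance=$0.00 total_interest=$0.00
After 6 (month_end (apply 3% monthly interest)): balance=$0.00 total_interest=$0.00
After 7 (month_end (apply 3% monthly interest)): balance=$0.00 total_interest=$0.00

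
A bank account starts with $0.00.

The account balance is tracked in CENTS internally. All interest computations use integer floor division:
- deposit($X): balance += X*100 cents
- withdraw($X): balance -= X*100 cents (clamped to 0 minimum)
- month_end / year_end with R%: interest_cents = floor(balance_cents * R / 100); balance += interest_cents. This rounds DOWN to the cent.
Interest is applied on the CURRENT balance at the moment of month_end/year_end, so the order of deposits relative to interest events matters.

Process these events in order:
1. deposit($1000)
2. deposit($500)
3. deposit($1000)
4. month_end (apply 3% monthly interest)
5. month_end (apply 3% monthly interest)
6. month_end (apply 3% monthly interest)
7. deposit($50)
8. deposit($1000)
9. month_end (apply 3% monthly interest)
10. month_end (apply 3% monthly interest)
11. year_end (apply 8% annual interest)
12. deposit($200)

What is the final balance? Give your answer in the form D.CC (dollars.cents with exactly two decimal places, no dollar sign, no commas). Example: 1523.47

Answer: 4533.07

Derivation:
After 1 (deposit($1000)): balance=$1000.00 total_interest=$0.00
After 2 (deposit($500)): balance=$1500.00 total_interest=$0.00
After 3 (deposit($1000)): balance=$2500.00 total_interest=$0.00
After 4 (month_end (apply 3% monthly interest)): balance=$2575.00 total_interest=$75.00
After 5 (month_end (apply 3% monthly interest)): balance=$2652.25 total_interest=$152.25
After 6 (month_end (apply 3% monthly interest)): balance=$2731.81 total_interest=$231.81
After 7 (deposit($50)): balance=$2781.81 total_interest=$231.81
After 8 (deposit($1000)): balance=$3781.81 total_interest=$231.81
After 9 (month_end (apply 3% monthly interest)): balance=$3895.26 total_interest=$345.26
After 10 (month_end (apply 3% monthly interest)): balance=$4012.11 total_interest=$462.11
After 11 (year_end (apply 8% annual interest)): balance=$4333.07 total_interest=$783.07
After 12 (deposit($200)): balance=$4533.07 total_interest=$783.07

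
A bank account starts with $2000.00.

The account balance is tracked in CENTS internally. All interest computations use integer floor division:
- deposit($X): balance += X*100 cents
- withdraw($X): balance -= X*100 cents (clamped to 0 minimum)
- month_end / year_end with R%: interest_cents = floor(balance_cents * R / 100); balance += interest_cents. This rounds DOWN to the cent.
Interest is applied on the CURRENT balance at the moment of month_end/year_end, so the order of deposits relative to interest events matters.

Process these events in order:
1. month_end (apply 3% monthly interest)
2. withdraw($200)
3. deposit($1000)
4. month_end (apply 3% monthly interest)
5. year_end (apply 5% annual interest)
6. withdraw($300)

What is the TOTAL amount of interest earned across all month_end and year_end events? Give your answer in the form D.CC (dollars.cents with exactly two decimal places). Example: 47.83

After 1 (month_end (apply 3% monthly interest)): balance=$2060.00 total_interest=$60.00
After 2 (withdraw($200)): balance=$1860.00 total_interest=$60.00
After 3 (deposit($1000)): balance=$2860.00 total_interest=$60.00
After 4 (month_end (apply 3% monthly interest)): balance=$2945.80 total_interest=$145.80
After 5 (year_end (apply 5% annual interest)): balance=$3093.09 total_interest=$293.09
After 6 (withdraw($300)): balance=$2793.09 total_interest=$293.09

Answer: 293.09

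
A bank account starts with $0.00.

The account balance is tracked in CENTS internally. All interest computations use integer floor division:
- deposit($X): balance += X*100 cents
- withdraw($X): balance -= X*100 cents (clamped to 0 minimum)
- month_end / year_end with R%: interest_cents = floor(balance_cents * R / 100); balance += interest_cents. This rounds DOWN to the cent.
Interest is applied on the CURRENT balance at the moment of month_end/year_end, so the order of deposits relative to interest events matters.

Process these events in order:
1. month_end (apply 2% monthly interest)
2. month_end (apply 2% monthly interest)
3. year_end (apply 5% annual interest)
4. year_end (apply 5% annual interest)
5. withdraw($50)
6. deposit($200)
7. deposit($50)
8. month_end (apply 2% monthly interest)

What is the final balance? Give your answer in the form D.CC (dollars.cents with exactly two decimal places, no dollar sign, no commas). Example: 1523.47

Answer: 255.00

Derivation:
After 1 (month_end (apply 2% monthly interest)): balance=$0.00 total_interest=$0.00
After 2 (month_end (apply 2% monthly interest)): balance=$0.00 total_interest=$0.00
After 3 (year_end (apply 5% annual interest)): balance=$0.00 total_interest=$0.00
After 4 (year_end (apply 5% annual interest)): balance=$0.00 total_interest=$0.00
After 5 (withdraw($50)): balance=$0.00 total_interest=$0.00
After 6 (deposit($200)): balance=$200.00 total_interest=$0.00
After 7 (deposit($50)): balance=$250.00 total_interest=$0.00
After 8 (month_end (apply 2% monthly interest)): balance=$255.00 total_interest=$5.00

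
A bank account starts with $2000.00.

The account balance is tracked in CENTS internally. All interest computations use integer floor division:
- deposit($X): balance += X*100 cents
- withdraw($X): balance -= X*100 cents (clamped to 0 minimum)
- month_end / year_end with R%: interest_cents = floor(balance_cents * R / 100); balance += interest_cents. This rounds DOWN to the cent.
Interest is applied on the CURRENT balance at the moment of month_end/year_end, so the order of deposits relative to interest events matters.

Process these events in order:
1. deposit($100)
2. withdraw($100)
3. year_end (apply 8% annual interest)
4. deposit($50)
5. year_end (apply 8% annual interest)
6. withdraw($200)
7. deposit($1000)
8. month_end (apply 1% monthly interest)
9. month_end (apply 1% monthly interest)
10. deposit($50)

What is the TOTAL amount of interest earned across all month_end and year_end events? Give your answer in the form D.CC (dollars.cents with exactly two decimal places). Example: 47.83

After 1 (deposit($100)): balance=$2100.00 total_interest=$0.00
After 2 (withdraw($100)): balance=$2000.00 total_interest=$0.00
After 3 (year_end (apply 8% annual interest)): balance=$2160.00 total_interest=$160.00
After 4 (deposit($50)): balance=$2210.00 total_interest=$160.00
After 5 (year_end (apply 8% annual interest)): balance=$2386.80 total_interest=$336.80
After 6 (withdraw($200)): balance=$2186.80 total_interest=$336.80
After 7 (deposit($1000)): balance=$3186.80 total_interest=$336.80
After 8 (month_end (apply 1% monthly interest)): balance=$3218.66 total_interest=$368.66
After 9 (month_end (apply 1% monthly interest)): balance=$3250.84 total_interest=$400.84
After 10 (deposit($50)): balance=$3300.84 total_interest=$400.84

Answer: 400.84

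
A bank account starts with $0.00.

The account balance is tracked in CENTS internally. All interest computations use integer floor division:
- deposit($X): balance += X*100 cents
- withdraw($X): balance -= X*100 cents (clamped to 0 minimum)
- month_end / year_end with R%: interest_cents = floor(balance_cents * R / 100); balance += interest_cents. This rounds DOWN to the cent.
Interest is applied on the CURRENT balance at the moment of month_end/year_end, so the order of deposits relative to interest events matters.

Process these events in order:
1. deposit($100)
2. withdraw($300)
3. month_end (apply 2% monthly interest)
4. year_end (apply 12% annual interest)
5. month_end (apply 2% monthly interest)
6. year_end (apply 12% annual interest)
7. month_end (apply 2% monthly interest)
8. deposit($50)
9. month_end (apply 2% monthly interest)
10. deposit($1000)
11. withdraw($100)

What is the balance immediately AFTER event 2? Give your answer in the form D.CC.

Answer: 0.00

Derivation:
After 1 (deposit($100)): balance=$100.00 total_interest=$0.00
After 2 (withdraw($300)): balance=$0.00 total_interest=$0.00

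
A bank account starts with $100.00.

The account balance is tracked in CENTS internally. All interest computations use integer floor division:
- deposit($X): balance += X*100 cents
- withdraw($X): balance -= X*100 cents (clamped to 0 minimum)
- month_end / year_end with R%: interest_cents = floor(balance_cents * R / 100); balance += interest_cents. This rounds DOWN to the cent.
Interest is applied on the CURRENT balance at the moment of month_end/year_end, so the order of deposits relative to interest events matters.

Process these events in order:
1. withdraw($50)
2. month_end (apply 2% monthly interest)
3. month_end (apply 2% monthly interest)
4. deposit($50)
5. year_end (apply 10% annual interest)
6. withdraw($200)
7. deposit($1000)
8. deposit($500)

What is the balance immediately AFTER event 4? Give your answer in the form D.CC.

Answer: 102.02

Derivation:
After 1 (withdraw($50)): balance=$50.00 total_interest=$0.00
After 2 (month_end (apply 2% monthly interest)): balance=$51.00 total_interest=$1.00
After 3 (month_end (apply 2% monthly interest)): balance=$52.02 total_interest=$2.02
After 4 (deposit($50)): balance=$102.02 total_interest=$2.02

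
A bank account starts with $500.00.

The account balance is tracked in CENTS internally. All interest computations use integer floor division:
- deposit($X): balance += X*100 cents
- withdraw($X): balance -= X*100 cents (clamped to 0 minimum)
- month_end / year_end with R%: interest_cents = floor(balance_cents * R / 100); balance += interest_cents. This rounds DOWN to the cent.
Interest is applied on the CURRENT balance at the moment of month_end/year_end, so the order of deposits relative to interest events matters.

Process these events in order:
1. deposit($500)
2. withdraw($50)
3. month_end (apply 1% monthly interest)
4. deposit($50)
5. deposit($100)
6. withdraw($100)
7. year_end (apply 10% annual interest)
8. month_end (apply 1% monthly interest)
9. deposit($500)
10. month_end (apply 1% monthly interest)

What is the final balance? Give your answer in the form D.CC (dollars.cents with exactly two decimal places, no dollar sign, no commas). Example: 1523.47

After 1 (deposit($500)): balance=$1000.00 total_interest=$0.00
After 2 (withdraw($50)): balance=$950.00 total_interest=$0.00
After 3 (month_end (apply 1% monthly interest)): balance=$959.50 total_interest=$9.50
After 4 (deposit($50)): balance=$1009.50 total_interest=$9.50
After 5 (deposit($100)): balance=$1109.50 total_interest=$9.50
After 6 (withdraw($100)): balance=$1009.50 total_interest=$9.50
After 7 (year_end (apply 10% annual interest)): balance=$1110.45 total_interest=$110.45
After 8 (month_end (apply 1% monthly interest)): balance=$1121.55 total_interest=$121.55
After 9 (deposit($500)): balance=$1621.55 total_interest=$121.55
After 10 (month_end (apply 1% monthly interest)): balance=$1637.76 total_interest=$137.76

Answer: 1637.76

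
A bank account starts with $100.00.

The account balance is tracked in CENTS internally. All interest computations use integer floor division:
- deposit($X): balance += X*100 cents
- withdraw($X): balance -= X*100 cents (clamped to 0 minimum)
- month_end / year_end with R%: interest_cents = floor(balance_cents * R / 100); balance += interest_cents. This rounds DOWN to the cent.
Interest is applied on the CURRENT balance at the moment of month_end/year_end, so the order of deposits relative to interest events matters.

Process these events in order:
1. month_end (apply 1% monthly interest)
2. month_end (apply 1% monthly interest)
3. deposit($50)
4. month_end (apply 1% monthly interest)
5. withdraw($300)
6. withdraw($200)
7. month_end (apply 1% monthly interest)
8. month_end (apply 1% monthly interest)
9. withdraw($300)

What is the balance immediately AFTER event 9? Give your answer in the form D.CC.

Answer: 0.00

Derivation:
After 1 (month_end (apply 1% monthly interest)): balance=$101.00 total_interest=$1.00
After 2 (month_end (apply 1% monthly interest)): balance=$102.01 total_interest=$2.01
After 3 (deposit($50)): balance=$152.01 total_interest=$2.01
After 4 (month_end (apply 1% monthly interest)): balance=$153.53 total_interest=$3.53
After 5 (withdraw($300)): balance=$0.00 total_interest=$3.53
After 6 (withdraw($200)): balance=$0.00 total_interest=$3.53
After 7 (month_end (apply 1% monthly interest)): balance=$0.00 total_interest=$3.53
After 8 (month_end (apply 1% monthly interest)): balance=$0.00 total_interest=$3.53
After 9 (withdraw($300)): balance=$0.00 total_interest=$3.53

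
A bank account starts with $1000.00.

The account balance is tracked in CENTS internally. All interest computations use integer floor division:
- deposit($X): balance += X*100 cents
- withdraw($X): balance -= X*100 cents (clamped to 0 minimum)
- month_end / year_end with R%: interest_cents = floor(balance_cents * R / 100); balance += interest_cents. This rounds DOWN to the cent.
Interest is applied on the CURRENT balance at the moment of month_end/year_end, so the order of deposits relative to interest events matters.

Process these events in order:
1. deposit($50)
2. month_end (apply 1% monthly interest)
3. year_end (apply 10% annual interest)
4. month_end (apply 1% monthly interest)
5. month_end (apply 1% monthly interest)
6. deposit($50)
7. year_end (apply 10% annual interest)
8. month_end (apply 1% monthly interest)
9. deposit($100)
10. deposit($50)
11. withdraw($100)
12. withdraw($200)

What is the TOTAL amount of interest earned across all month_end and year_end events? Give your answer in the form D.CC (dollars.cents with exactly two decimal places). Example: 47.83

Answer: 277.61

Derivation:
After 1 (deposit($50)): balance=$1050.00 total_interest=$0.00
After 2 (month_end (apply 1% monthly interest)): balance=$1060.50 total_interest=$10.50
After 3 (year_end (apply 10% annual interest)): balance=$1166.55 total_interest=$116.55
After 4 (month_end (apply 1% monthly interest)): balance=$1178.21 total_interest=$128.21
After 5 (month_end (apply 1% monthly interest)): balance=$1189.99 total_interest=$139.99
After 6 (deposit($50)): balance=$1239.99 total_interest=$139.99
After 7 (year_end (apply 10% annual interest)): balance=$1363.98 total_interest=$263.98
After 8 (month_end (apply 1% monthly interest)): balance=$1377.61 total_interest=$277.61
After 9 (deposit($100)): balance=$1477.61 total_interest=$277.61
After 10 (deposit($50)): balance=$1527.61 total_interest=$277.61
After 11 (withdraw($100)): balance=$1427.61 total_interest=$277.61
After 12 (withdraw($200)): balance=$1227.61 total_interest=$277.61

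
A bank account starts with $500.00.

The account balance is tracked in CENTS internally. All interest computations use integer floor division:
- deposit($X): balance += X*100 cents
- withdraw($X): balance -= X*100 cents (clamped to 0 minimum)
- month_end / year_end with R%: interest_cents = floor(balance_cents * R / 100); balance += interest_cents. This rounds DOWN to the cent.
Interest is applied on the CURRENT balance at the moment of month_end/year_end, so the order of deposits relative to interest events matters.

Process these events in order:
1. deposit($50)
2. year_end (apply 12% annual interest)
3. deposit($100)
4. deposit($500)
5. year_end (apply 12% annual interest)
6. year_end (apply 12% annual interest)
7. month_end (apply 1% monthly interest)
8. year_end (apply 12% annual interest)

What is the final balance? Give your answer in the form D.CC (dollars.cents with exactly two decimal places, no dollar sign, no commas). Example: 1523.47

After 1 (deposit($50)): balance=$550.00 total_interest=$0.00
After 2 (year_end (apply 12% annual interest)): balance=$616.00 total_interest=$66.00
After 3 (deposit($100)): balance=$716.00 total_interest=$66.00
After 4 (deposit($500)): balance=$1216.00 total_interest=$66.00
After 5 (year_end (apply 12% annual interest)): balance=$1361.92 total_interest=$211.92
After 6 (year_end (apply 12% annual interest)): balance=$1525.35 total_interest=$375.35
After 7 (month_end (apply 1% monthly interest)): balance=$1540.60 total_interest=$390.60
After 8 (year_end (apply 12% annual interest)): balance=$1725.47 total_interest=$575.47

Answer: 1725.47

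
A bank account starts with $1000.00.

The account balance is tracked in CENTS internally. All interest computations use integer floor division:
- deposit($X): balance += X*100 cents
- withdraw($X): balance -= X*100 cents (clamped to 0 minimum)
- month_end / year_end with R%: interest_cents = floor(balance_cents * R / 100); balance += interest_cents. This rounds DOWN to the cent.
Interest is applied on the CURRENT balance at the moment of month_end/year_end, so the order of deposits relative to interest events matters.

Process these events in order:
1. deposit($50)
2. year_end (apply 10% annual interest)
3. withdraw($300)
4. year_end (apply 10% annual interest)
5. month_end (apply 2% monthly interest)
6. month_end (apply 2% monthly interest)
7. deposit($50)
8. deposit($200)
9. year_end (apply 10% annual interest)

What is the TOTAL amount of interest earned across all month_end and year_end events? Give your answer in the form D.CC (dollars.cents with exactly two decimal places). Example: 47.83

Answer: 351.33

Derivation:
After 1 (deposit($50)): balance=$1050.00 total_interest=$0.00
After 2 (year_end (apply 10% annual interest)): balance=$1155.00 total_interest=$105.00
After 3 (withdraw($300)): balance=$855.00 total_interest=$105.00
After 4 (year_end (apply 10% annual interest)): balance=$940.50 total_interest=$190.50
After 5 (month_end (apply 2% monthly interest)): balance=$959.31 total_interest=$209.31
After 6 (month_end (apply 2% monthly interest)): balance=$978.49 total_interest=$228.49
After 7 (deposit($50)): balance=$1028.49 total_interest=$228.49
After 8 (deposit($200)): balance=$1228.49 total_interest=$228.49
After 9 (year_end (apply 10% annual interest)): balance=$1351.33 total_interest=$351.33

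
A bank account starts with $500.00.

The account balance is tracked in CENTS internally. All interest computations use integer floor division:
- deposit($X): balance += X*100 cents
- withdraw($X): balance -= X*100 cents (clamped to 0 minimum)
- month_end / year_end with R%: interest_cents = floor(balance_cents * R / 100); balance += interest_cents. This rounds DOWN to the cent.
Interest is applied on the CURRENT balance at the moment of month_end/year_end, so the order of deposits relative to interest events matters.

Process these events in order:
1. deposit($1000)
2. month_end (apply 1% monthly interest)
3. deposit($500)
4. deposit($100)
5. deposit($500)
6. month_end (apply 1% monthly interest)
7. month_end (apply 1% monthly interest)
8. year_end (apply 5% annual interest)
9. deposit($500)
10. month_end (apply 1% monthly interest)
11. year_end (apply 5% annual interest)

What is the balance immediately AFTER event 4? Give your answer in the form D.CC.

Answer: 2115.00

Derivation:
After 1 (deposit($1000)): balance=$1500.00 total_interest=$0.00
After 2 (month_end (apply 1% monthly interest)): balance=$1515.00 total_interest=$15.00
After 3 (deposit($500)): balance=$2015.00 total_interest=$15.00
After 4 (deposit($100)): balance=$2115.00 total_interest=$15.00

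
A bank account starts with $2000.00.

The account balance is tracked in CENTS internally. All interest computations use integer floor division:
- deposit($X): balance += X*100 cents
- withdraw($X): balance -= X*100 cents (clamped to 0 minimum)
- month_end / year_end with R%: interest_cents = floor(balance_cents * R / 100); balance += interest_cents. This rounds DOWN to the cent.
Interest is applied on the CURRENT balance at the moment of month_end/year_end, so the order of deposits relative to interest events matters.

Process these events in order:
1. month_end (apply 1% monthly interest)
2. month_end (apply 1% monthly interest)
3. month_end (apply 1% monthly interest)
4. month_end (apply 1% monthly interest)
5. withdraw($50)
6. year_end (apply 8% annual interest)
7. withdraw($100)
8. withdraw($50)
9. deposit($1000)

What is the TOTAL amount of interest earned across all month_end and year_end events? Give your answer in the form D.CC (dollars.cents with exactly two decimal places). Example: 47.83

Answer: 243.69

Derivation:
After 1 (month_end (apply 1% monthly interest)): balance=$2020.00 total_interest=$20.00
After 2 (month_end (apply 1% monthly interest)): balance=$2040.20 total_interest=$40.20
After 3 (month_end (apply 1% monthly interest)): balance=$2060.60 total_interest=$60.60
After 4 (month_end (apply 1% monthly interest)): balance=$2081.20 total_interest=$81.20
After 5 (withdraw($50)): balance=$2031.20 total_interest=$81.20
After 6 (year_end (apply 8% annual interest)): balance=$2193.69 total_interest=$243.69
After 7 (withdraw($100)): balance=$2093.69 total_interest=$243.69
After 8 (withdraw($50)): balance=$2043.69 total_interest=$243.69
After 9 (deposit($1000)): balance=$3043.69 total_interest=$243.69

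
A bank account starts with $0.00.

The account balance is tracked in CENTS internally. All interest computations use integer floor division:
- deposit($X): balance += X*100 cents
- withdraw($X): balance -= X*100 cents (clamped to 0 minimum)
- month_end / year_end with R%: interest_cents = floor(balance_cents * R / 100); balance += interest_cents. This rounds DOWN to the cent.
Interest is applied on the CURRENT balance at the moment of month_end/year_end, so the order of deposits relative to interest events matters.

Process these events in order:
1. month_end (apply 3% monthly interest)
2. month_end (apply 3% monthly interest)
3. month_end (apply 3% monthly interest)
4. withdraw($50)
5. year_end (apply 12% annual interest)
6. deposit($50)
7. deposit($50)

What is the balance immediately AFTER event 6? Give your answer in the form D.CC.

Answer: 50.00

Derivation:
After 1 (month_end (apply 3% monthly interest)): balance=$0.00 total_interest=$0.00
After 2 (month_end (apply 3% monthly interest)): balance=$0.00 total_interest=$0.00
After 3 (month_end (apply 3% monthly interest)): balance=$0.00 total_interest=$0.00
After 4 (withdraw($50)): balance=$0.00 total_interest=$0.00
After 5 (year_end (apply 12% annual interest)): balance=$0.00 total_interest=$0.00
After 6 (deposit($50)): balance=$50.00 total_interest=$0.00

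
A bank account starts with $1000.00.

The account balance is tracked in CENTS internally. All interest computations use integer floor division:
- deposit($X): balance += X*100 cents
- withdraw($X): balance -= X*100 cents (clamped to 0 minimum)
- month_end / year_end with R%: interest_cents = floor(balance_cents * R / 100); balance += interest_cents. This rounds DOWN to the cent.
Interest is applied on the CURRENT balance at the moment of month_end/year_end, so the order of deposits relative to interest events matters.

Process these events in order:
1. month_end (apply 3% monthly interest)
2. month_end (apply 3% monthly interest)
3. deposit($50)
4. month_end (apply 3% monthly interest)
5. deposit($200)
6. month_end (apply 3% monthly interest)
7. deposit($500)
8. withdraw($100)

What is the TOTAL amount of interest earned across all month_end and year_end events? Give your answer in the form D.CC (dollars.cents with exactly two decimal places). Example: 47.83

Answer: 134.54

Derivation:
After 1 (month_end (apply 3% monthly interest)): balance=$1030.00 total_interest=$30.00
After 2 (month_end (apply 3% monthly interest)): balance=$1060.90 total_interest=$60.90
After 3 (deposit($50)): balance=$1110.90 total_interest=$60.90
After 4 (month_end (apply 3% monthly interest)): balance=$1144.22 total_interest=$94.22
After 5 (deposit($200)): balance=$1344.22 total_interest=$94.22
After 6 (month_end (apply 3% monthly interest)): balance=$1384.54 total_interest=$134.54
After 7 (deposit($500)): balance=$1884.54 total_interest=$134.54
After 8 (withdraw($100)): balance=$1784.54 total_interest=$134.54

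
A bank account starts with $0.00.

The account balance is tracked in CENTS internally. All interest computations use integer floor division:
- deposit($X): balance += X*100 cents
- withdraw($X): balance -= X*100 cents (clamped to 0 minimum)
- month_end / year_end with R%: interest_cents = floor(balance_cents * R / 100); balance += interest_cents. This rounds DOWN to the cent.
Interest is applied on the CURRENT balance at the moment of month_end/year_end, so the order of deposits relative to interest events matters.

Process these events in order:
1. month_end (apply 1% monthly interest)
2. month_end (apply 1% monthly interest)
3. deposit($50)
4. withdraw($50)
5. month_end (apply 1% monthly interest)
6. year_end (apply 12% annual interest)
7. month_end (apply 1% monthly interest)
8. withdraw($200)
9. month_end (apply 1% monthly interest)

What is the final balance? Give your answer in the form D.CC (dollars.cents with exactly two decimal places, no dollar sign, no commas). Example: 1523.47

Answer: 0.00

Derivation:
After 1 (month_end (apply 1% monthly interest)): balance=$0.00 total_interest=$0.00
After 2 (month_end (apply 1% monthly interest)): balance=$0.00 total_interest=$0.00
After 3 (deposit($50)): balance=$50.00 total_interest=$0.00
After 4 (withdraw($50)): balance=$0.00 total_interest=$0.00
After 5 (month_end (apply 1% monthly interest)): balance=$0.00 total_interest=$0.00
After 6 (year_end (apply 12% annual interest)): balance=$0.00 total_interest=$0.00
After 7 (month_end (apply 1% monthly interest)): balance=$0.00 total_interest=$0.00
After 8 (withdraw($200)): balance=$0.00 total_interest=$0.00
After 9 (month_end (apply 1% monthly interest)): balance=$0.00 total_interest=$0.00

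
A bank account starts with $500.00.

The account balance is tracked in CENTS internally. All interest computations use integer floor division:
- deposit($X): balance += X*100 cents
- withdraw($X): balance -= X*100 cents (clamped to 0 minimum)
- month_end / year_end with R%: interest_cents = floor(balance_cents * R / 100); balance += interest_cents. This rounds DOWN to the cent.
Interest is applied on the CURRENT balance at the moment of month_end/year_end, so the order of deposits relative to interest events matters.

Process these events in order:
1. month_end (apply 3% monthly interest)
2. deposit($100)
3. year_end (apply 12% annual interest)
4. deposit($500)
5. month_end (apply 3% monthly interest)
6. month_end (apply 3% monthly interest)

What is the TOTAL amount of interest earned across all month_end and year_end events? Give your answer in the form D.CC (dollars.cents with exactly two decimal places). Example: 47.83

After 1 (month_end (apply 3% monthly interest)): balance=$515.00 total_interest=$15.00
After 2 (deposit($100)): balance=$615.00 total_interest=$15.00
After 3 (year_end (apply 12% annual interest)): balance=$688.80 total_interest=$88.80
After 4 (deposit($500)): balance=$1188.80 total_interest=$88.80
After 5 (month_end (apply 3% monthly interest)): balance=$1224.46 total_interest=$124.46
After 6 (month_end (apply 3% monthly interest)): balance=$1261.19 total_interest=$161.19

Answer: 161.19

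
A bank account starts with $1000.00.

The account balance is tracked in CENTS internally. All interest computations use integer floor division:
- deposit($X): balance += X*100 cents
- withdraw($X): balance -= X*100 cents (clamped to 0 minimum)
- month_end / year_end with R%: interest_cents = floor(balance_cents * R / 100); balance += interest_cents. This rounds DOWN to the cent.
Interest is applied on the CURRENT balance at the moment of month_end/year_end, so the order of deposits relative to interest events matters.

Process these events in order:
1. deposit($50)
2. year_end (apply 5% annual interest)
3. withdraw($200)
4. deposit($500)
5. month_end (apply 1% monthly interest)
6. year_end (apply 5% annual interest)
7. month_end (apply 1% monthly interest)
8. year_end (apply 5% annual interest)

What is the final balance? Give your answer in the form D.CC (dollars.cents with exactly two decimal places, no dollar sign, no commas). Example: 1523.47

Answer: 1577.32

Derivation:
After 1 (deposit($50)): balance=$1050.00 total_interest=$0.00
After 2 (year_end (apply 5% annual interest)): balance=$1102.50 total_interest=$52.50
After 3 (withdraw($200)): balance=$902.50 total_interest=$52.50
After 4 (deposit($500)): balance=$1402.50 total_interest=$52.50
After 5 (month_end (apply 1% monthly interest)): balance=$1416.52 total_interest=$66.52
After 6 (year_end (apply 5% annual interest)): balance=$1487.34 total_interest=$137.34
After 7 (month_end (apply 1% monthly interest)): balance=$1502.21 total_interest=$152.21
After 8 (year_end (apply 5% annual interest)): balance=$1577.32 total_interest=$227.32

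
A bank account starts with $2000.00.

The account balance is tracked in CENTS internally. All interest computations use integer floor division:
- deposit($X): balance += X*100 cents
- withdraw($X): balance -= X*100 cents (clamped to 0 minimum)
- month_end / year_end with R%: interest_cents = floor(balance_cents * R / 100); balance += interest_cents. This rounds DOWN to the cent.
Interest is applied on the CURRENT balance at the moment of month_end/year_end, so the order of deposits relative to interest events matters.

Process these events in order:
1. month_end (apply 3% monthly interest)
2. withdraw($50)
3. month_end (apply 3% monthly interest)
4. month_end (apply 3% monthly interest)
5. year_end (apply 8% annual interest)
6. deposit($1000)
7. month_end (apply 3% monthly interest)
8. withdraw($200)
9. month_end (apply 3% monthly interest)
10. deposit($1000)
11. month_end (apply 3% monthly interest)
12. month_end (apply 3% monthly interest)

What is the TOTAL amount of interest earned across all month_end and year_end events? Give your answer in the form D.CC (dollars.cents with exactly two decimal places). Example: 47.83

After 1 (month_end (apply 3% monthly interest)): balance=$2060.00 total_interest=$60.00
After 2 (withdraw($50)): balance=$2010.00 total_interest=$60.00
After 3 (month_end (apply 3% monthly interest)): balance=$2070.30 total_interest=$120.30
After 4 (month_end (apply 3% monthly interest)): balance=$2132.40 total_interest=$182.40
After 5 (year_end (apply 8% annual interest)): balance=$2302.99 total_interest=$352.99
After 6 (deposit($1000)): balance=$3302.99 total_interest=$352.99
After 7 (month_end (apply 3% monthly interest)): balance=$3402.07 total_interest=$452.07
After 8 (withdraw($200)): balance=$3202.07 total_interest=$452.07
After 9 (month_end (apply 3% monthly interest)): balance=$3298.13 total_interest=$548.13
After 10 (deposit($1000)): balance=$4298.13 total_interest=$548.13
After 11 (month_end (apply 3% monthly interest)): balance=$4427.07 total_interest=$677.07
After 12 (month_end (apply 3% monthly interest)): balance=$4559.88 total_interest=$809.88

Answer: 809.88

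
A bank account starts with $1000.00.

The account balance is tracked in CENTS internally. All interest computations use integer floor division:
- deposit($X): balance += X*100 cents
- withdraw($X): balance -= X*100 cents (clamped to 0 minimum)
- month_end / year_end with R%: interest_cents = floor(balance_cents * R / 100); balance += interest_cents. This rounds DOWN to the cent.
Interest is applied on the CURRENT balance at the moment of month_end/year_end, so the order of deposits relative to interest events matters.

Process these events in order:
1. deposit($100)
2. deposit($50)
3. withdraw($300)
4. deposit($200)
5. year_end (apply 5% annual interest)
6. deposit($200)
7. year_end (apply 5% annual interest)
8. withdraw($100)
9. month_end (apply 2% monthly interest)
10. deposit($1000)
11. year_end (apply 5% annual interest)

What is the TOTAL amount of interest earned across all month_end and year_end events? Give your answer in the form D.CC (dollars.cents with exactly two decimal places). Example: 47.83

After 1 (deposit($100)): balance=$1100.00 total_interest=$0.00
After 2 (deposit($50)): balance=$1150.00 total_interest=$0.00
After 3 (withdraw($300)): balance=$850.00 total_interest=$0.00
After 4 (deposit($200)): balance=$1050.00 total_interest=$0.00
After 5 (year_end (apply 5% annual interest)): balance=$1102.50 total_interest=$52.50
After 6 (deposit($200)): balance=$1302.50 total_interest=$52.50
After 7 (year_end (apply 5% annual interest)): balance=$1367.62 total_interest=$117.62
After 8 (withdraw($100)): balance=$1267.62 total_interest=$117.62
After 9 (month_end (apply 2% monthly interest)): balance=$1292.97 total_interest=$142.97
After 10 (deposit($1000)): balance=$2292.97 total_interest=$142.97
After 11 (year_end (apply 5% annual interest)): balance=$2407.61 total_interest=$257.61

Answer: 257.61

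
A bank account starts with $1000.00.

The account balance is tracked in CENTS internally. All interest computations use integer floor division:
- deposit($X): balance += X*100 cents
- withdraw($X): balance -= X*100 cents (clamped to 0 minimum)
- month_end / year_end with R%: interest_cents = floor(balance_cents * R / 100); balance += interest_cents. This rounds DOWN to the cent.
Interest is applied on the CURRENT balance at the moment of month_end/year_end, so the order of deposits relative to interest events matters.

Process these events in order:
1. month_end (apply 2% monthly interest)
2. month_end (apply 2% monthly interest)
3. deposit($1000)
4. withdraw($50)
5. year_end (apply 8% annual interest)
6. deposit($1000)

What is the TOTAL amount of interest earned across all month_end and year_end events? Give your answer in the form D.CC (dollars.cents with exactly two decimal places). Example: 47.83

Answer: 199.63

Derivation:
After 1 (month_end (apply 2% monthly interest)): balance=$1020.00 total_interest=$20.00
After 2 (month_end (apply 2% monthly interest)): balance=$1040.40 total_interest=$40.40
After 3 (deposit($1000)): balance=$2040.40 total_interest=$40.40
After 4 (withdraw($50)): balance=$1990.40 total_interest=$40.40
After 5 (year_end (apply 8% annual interest)): balance=$2149.63 total_interest=$199.63
After 6 (deposit($1000)): balance=$3149.63 total_interest=$199.63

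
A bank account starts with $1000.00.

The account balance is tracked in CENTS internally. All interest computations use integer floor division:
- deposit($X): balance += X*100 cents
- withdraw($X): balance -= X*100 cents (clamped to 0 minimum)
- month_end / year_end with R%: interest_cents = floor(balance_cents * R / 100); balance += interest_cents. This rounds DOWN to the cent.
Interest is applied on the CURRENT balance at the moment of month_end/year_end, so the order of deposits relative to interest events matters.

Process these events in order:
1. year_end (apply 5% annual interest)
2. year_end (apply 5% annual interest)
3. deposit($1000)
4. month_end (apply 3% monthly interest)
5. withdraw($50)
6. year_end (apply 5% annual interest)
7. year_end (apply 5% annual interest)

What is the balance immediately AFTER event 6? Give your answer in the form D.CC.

After 1 (year_end (apply 5% annual interest)): balance=$1050.00 total_interest=$50.00
After 2 (year_end (apply 5% annual interest)): balance=$1102.50 total_interest=$102.50
After 3 (deposit($1000)): balance=$2102.50 total_interest=$102.50
After 4 (month_end (apply 3% monthly interest)): balance=$2165.57 total_interest=$165.57
After 5 (withdraw($50)): balance=$2115.57 total_interest=$165.57
After 6 (year_end (apply 5% annual interest)): balance=$2221.34 total_interest=$271.34

Answer: 2221.34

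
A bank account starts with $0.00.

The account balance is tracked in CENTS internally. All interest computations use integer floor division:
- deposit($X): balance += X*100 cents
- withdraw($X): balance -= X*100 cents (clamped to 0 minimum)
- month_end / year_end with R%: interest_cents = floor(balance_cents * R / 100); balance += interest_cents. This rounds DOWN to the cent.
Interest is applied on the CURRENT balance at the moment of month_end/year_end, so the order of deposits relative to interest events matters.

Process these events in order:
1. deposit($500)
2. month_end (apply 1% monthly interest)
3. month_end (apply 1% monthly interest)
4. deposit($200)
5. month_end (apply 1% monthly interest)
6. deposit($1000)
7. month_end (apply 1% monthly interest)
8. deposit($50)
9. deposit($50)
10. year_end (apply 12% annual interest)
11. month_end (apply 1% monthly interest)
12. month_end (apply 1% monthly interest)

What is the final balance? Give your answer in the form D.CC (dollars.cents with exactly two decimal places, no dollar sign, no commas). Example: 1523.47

After 1 (deposit($500)): balance=$500.00 total_interest=$0.00
After 2 (month_end (apply 1% monthly interest)): balance=$505.00 total_interest=$5.00
After 3 (month_end (apply 1% monthly interest)): balance=$510.05 total_interest=$10.05
After 4 (deposit($200)): balance=$710.05 total_interest=$10.05
After 5 (month_end (apply 1% monthly interest)): balance=$717.15 total_interest=$17.15
After 6 (deposit($1000)): balance=$1717.15 total_interest=$17.15
After 7 (month_end (apply 1% monthly interest)): balance=$1734.32 total_interest=$34.32
After 8 (deposit($50)): balance=$1784.32 total_interest=$34.32
After 9 (deposit($50)): balance=$1834.32 total_interest=$34.32
After 10 (year_end (apply 12% annual interest)): balance=$2054.43 total_interest=$254.43
After 11 (month_end (apply 1% monthly interest)): balance=$2074.97 total_interest=$274.97
After 12 (month_end (apply 1% monthly interest)): balance=$2095.71 total_interest=$295.71

Answer: 2095.71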